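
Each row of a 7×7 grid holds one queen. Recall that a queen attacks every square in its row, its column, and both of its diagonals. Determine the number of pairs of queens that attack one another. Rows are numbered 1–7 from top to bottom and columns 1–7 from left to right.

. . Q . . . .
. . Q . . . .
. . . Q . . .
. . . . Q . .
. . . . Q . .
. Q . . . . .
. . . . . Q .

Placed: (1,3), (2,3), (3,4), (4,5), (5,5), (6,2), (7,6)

5

Same column: (1,3)–(2,3) (column 3); (4,5)–(5,5) (column 5).
Same diagonal: (2,3)–(3,4) (|2−3| = |3−4| = 1); (2,3)–(4,5) (|2−4| = |3−5| = 2); (3,4)–(4,5) (|3−4| = |4−5| = 1).
Total attacking pairs: 5.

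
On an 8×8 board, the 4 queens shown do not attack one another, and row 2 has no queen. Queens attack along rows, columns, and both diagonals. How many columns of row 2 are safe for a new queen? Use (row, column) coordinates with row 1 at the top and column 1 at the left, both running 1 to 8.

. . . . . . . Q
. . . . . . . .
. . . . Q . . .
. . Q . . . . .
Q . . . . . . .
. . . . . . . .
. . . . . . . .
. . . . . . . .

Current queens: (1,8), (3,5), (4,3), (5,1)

1

(1,8) attacks row 2 at column 8 and diagonals 7.
(3,5) attacks row 2 at column 5 and diagonals 4, 6.
(4,3) attacks row 2 at column 3 and diagonals 1, 5.
(5,1) attacks row 2 at column 1 and diagonals 4.
Attacked columns: {1, 3, 4, 5, 6, 7, 8}. Safe: {2}.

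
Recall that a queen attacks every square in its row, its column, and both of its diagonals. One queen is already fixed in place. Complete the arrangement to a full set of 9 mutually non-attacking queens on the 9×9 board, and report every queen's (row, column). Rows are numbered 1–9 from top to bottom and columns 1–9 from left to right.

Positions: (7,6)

Row 1: attacked by (7,6)→{6}. Safe: 1, 2, 3, 4, 5, 7, 8, 9. Place at column 2.
Row 2: attacked by (1,2)→{1,2,3}; (7,6)→{1,6}. Safe: 4, 5, 7, 8, 9. Place at column 4.
Row 3: attacked by (1,2)→{2,4}; (2,4)→{3,4,5}; (7,6)→{2,6}. Safe: 1, 7, 8, 9. Place at column 9.
Row 4: attacked by (1,2)→{2,5}; (2,4)→{2,4,6}; (3,9)→{8,9}; (7,6)→{3,6,9}. Safe: 1, 7. Place at column 7.
Row 5: attacked by (1,2)→{2,6}; (2,4)→{1,4,7}; (3,9)→{7,9}; (4,7)→{6,7,8}; (7,6)→{4,6,8}. Safe: 3, 5. Place at column 3.
Row 6: attacked by (1,2)→{2,7}; (2,4)→{4,8}; (3,9)→{6,9}; (4,7)→{5,7,9}; (5,3)→{2,3,4}; (7,6)→{5,6,7}. Safe: 1. Place at column 1.
Row 8: attacked by (1,2)→{2,9}; (2,4)→{4}; (3,9)→{4,9}; (4,7)→{3,7}; (5,3)→{3,6}; (6,1)→{1,3}; (7,6)→{5,6,7}. Safe: 8. Place at column 8.
Row 9: attacked by (1,2)→{2}; (2,4)→{4}; (3,9)→{3,9}; (4,7)→{2,7}; (5,3)→{3,7}; (6,1)→{1,4}; (7,6)→{4,6,8}; (8,8)→{7,8,9}. Safe: 5. Place at column 5.
Columns [2, 4, 9, 7, 3, 1, 6, 8, 5], r−c [-1, -2, -6, -3, 2, 5, 1, 0, 4], r+c [3, 6, 12, 11, 8, 7, 13, 16, 14] are all distinct, so no two queens attack.

(1,2) (2,4) (3,9) (4,7) (5,3) (6,1) (7,6) (8,8) (9,5)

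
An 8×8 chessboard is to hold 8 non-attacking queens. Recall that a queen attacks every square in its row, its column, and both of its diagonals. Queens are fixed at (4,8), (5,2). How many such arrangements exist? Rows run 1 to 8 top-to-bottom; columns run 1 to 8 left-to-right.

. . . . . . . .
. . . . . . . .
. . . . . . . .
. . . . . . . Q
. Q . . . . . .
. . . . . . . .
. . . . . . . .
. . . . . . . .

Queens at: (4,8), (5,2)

3

Branch on row 1: col 1 → 1; col 3 → 0; col 4 → 2; col 7 → 0.
Sum: 1 + 0 + 2 + 0 = 3.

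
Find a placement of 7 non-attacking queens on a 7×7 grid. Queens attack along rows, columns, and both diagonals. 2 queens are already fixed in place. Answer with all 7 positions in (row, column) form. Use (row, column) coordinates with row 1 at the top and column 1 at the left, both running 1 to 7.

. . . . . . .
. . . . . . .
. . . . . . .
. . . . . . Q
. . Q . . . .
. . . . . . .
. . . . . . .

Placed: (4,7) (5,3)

Row 1: attacked by (4,7)→{4,7}; (5,3)→{3,7}. Safe: 1, 2, 5, 6. Place at column 5.
Row 2: attacked by (1,5)→{4,5,6}; (4,7)→{5,7}; (5,3)→{3,6}. Safe: 1, 2. Place at column 1.
Row 3: attacked by (1,5)→{3,5,7}; (2,1)→{1,2}; (4,7)→{6,7}; (5,3)→{1,3,5}. Safe: 4. Place at column 4.
Row 6: attacked by (1,5)→{5}; (2,1)→{1,5}; (3,4)→{1,4,7}; (4,7)→{5,7}; (5,3)→{2,3,4}. Safe: 6. Place at column 6.
Row 7: attacked by (1,5)→{5}; (2,1)→{1,6}; (3,4)→{4}; (4,7)→{4,7}; (5,3)→{1,3,5}; (6,6)→{5,6,7}. Safe: 2. Place at column 2.
Columns [5, 1, 4, 7, 3, 6, 2], r−c [-4, 1, -1, -3, 2, 0, 5], r+c [6, 3, 7, 11, 8, 12, 9] are all distinct, so no two queens attack.

(1,5) (2,1) (3,4) (4,7) (5,3) (6,6) (7,2)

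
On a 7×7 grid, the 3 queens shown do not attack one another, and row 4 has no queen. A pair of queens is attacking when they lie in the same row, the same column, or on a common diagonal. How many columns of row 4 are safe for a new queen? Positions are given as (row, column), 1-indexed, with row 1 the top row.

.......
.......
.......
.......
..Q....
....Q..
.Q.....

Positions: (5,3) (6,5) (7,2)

(5,3) attacks row 4 at column 3 and diagonals 2, 4.
(6,5) attacks row 4 at column 5 and diagonals 3, 7.
(7,2) attacks row 4 at column 2 and diagonals 5.
Attacked columns: {2, 3, 4, 5, 7}. Safe: {1, 6}.

2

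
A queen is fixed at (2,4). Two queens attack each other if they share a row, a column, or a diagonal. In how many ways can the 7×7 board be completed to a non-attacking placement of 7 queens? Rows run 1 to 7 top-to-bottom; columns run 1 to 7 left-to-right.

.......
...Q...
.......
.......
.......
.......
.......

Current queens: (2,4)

Branch on row 1: col 1 → 1; col 2 → 2; col 6 → 2; col 7 → 1.
Sum: 1 + 2 + 2 + 1 = 6.

6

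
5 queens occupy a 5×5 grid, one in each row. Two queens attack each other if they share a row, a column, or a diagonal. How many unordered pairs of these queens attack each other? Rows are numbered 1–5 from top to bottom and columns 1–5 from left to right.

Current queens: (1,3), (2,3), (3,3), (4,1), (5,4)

4

Same column: (1,3)–(2,3) (column 3); (1,3)–(3,3) (column 3); (2,3)–(3,3) (column 3).
Same diagonal: (2,3)–(4,1) (|2−4| = |3−1| = 2).
Total attacking pairs: 4.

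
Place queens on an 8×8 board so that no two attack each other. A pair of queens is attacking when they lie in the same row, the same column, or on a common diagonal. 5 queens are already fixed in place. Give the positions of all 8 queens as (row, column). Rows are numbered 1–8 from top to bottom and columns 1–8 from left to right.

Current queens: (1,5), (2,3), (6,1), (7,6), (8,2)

Row 3: attacked by (1,5)→{3,5,7}; (2,3)→{2,3,4}; (6,1)→{1,4}; (7,6)→{2,6}; (8,2)→{2,7}. Safe: 8. Place at column 8.
Row 4: attacked by (1,5)→{2,5,8}; (2,3)→{1,3,5}; (3,8)→{7,8}; (6,1)→{1,3}; (7,6)→{3,6}; (8,2)→{2,6}. Safe: 4. Place at column 4.
Row 5: attacked by (1,5)→{1,5}; (2,3)→{3,6}; (3,8)→{6,8}; (4,4)→{3,4,5}; (6,1)→{1,2}; (7,6)→{4,6,8}; (8,2)→{2,5}. Safe: 7. Place at column 7.
Columns [5, 3, 8, 4, 7, 1, 6, 2], r−c [-4, -1, -5, 0, -2, 5, 1, 6], r+c [6, 5, 11, 8, 12, 7, 13, 10] are all distinct, so no two queens attack.

(1,5) (2,3) (3,8) (4,4) (5,7) (6,1) (7,6) (8,2)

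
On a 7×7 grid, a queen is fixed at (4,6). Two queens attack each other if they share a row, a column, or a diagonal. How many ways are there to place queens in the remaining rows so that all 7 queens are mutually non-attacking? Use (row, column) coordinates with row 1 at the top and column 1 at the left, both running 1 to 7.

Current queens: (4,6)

Branch on row 1: col 1 → 1; col 2 → 0; col 4 → 2; col 5 → 2; col 7 → 1.
Sum: 1 + 0 + 2 + 2 + 1 = 6.

6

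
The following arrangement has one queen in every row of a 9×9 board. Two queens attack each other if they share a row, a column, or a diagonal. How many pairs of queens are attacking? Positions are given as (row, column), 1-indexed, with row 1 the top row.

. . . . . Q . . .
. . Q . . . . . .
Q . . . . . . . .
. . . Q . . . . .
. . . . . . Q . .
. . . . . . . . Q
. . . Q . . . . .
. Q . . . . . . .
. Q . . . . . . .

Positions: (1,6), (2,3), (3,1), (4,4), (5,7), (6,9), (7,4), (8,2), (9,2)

Same column: (4,4)–(7,4) (column 4); (8,2)–(9,2) (column 2).
Same diagonal: (7,4)–(9,2) (|7−9| = |4−2| = 2).
Total attacking pairs: 3.

3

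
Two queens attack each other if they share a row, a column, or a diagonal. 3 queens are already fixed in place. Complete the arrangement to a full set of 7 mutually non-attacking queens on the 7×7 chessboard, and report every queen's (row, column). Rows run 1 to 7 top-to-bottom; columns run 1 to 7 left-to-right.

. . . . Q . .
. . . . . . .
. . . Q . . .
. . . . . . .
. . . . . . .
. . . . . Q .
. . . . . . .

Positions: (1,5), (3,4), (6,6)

(1,5) (2,1) (3,4) (4,7) (5,3) (6,6) (7,2)

Row 2: attacked by (1,5)→{4,5,6}; (3,4)→{3,4,5}; (6,6)→{2,6}. Safe: 1, 7. Place at column 1.
Row 4: attacked by (1,5)→{2,5}; (2,1)→{1,3}; (3,4)→{3,4,5}; (6,6)→{4,6}. Safe: 7. Place at column 7.
Row 5: attacked by (1,5)→{1,5}; (2,1)→{1,4}; (3,4)→{2,4,6}; (4,7)→{6,7}; (6,6)→{5,6,7}. Safe: 3. Place at column 3.
Row 7: attacked by (1,5)→{5}; (2,1)→{1,6}; (3,4)→{4}; (4,7)→{4,7}; (5,3)→{1,3,5}; (6,6)→{5,6,7}. Safe: 2. Place at column 2.
Columns [5, 1, 4, 7, 3, 6, 2], r−c [-4, 1, -1, -3, 2, 0, 5], r+c [6, 3, 7, 11, 8, 12, 9] are all distinct, so no two queens attack.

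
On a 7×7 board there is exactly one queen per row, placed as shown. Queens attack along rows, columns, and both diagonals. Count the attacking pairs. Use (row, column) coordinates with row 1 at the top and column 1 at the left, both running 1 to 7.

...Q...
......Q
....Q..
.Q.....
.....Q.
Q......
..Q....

0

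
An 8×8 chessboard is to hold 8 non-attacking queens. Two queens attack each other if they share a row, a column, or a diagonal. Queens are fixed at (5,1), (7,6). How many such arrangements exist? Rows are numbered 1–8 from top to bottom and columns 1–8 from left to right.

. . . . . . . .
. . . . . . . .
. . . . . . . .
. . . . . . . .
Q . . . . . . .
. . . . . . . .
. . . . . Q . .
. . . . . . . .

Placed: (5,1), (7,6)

Branch on row 1: col 2 → 2; col 3 → 0; col 4 → 1; col 7 → 0; col 8 → 0.
Sum: 2 + 0 + 1 + 0 + 0 = 3.

3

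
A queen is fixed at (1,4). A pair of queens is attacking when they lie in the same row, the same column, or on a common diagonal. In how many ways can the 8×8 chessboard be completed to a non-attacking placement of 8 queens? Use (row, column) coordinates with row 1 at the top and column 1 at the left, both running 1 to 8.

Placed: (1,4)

Branch on row 2: col 1 → 2; col 2 → 6; col 6 → 3; col 7 → 4; col 8 → 3.
Sum: 2 + 6 + 3 + 4 + 3 = 18.

18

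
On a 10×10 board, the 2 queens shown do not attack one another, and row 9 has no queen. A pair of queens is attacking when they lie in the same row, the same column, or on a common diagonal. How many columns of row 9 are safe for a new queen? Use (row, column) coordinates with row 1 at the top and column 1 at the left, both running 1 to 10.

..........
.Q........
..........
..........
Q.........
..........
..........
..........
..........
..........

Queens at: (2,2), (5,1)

(2,2) attacks row 9 at column 2 and diagonals 9.
(5,1) attacks row 9 at column 1 and diagonals 5.
Attacked columns: {1, 2, 5, 9}. Safe: {3, 4, 6, 7, 8, 10}.

6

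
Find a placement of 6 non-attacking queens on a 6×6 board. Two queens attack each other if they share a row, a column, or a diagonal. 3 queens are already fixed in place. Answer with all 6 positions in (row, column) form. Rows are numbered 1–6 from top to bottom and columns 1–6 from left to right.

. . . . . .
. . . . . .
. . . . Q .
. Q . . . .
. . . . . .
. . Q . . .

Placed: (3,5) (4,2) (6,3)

(1,4) (2,1) (3,5) (4,2) (5,6) (6,3)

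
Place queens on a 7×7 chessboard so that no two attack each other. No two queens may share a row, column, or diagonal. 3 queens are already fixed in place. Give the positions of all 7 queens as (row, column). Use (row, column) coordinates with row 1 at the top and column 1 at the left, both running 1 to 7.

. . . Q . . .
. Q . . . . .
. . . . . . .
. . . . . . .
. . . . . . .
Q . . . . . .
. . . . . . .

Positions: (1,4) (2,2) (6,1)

Row 3: attacked by (1,4)→{2,4,6}; (2,2)→{1,2,3}; (6,1)→{1,4}. Safe: 5, 7. Place at column 7.
Row 4: attacked by (1,4)→{1,4,7}; (2,2)→{2,4}; (3,7)→{6,7}; (6,1)→{1,3}. Safe: 5. Place at column 5.
Row 5: attacked by (1,4)→{4}; (2,2)→{2,5}; (3,7)→{5,7}; (4,5)→{4,5,6}; (6,1)→{1,2}. Safe: 3. Place at column 3.
Row 7: attacked by (1,4)→{4}; (2,2)→{2,7}; (3,7)→{3,7}; (4,5)→{2,5}; (5,3)→{1,3,5}; (6,1)→{1,2}. Safe: 6. Place at column 6.
Columns [4, 2, 7, 5, 3, 1, 6], r−c [-3, 0, -4, -1, 2, 5, 1], r+c [5, 4, 10, 9, 8, 7, 13] are all distinct, so no two queens attack.

(1,4) (2,2) (3,7) (4,5) (5,3) (6,1) (7,6)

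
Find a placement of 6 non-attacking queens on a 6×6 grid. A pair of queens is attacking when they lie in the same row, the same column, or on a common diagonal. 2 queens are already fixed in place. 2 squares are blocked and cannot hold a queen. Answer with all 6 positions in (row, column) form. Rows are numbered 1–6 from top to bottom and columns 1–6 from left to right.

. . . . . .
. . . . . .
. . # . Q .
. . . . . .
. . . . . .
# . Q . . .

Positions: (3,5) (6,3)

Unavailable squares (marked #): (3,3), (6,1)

(1,4) (2,1) (3,5) (4,2) (5,6) (6,3)

Row 1: attacked by (3,5)→{3,5}; (6,3)→{3}. Safe: 1, 2, 4, 6. Place at column 4.
Row 2: attacked by (1,4)→{3,4,5}; (3,5)→{4,5,6}; (6,3)→{3}. Safe: 1, 2. Place at column 1.
Row 4: attacked by (1,4)→{1,4}; (2,1)→{1,3}; (3,5)→{4,5,6}; (6,3)→{1,3,5}. Safe: 2. Place at column 2.
Row 5: attacked by (1,4)→{4}; (2,1)→{1,4}; (3,5)→{3,5}; (4,2)→{1,2,3}; (6,3)→{2,3,4}. Safe: 6. Place at column 6.
Columns [4, 1, 5, 2, 6, 3], r−c [-3, 1, -2, 2, -1, 3], r+c [5, 3, 8, 6, 11, 9] are all distinct, so no two queens attack.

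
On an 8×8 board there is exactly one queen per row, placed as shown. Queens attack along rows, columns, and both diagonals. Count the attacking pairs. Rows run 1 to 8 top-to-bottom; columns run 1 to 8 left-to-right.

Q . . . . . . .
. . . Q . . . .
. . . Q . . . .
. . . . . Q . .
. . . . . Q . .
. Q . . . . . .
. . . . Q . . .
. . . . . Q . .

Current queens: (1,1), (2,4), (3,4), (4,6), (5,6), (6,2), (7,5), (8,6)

7

Same column: (2,4)–(3,4) (column 4); (4,6)–(5,6) (column 6); (4,6)–(8,6) (column 6); (5,6)–(8,6) (column 6).
Same diagonal: (2,4)–(4,6) (|2−4| = |4−6| = 2); (3,4)–(5,6) (|3−5| = |4−6| = 2); (7,5)–(8,6) (|7−8| = |5−6| = 1).
Total attacking pairs: 7.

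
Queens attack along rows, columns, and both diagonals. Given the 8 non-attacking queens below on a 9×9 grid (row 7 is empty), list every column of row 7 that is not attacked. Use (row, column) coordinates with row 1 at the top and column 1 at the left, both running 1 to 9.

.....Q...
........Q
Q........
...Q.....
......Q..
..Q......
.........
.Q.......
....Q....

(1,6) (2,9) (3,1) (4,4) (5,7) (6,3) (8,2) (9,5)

columns 8

(1,6) attacks row 7 at column 6.
(2,9) attacks row 7 at column 9 and diagonals 4.
(3,1) attacks row 7 at column 1 and diagonals 5.
(4,4) attacks row 7 at column 4 and diagonals 1, 7.
(5,7) attacks row 7 at column 7 and diagonals 5, 9.
(6,3) attacks row 7 at column 3 and diagonals 2, 4.
(8,2) attacks row 7 at column 2 and diagonals 1, 3.
(9,5) attacks row 7 at column 5 and diagonals 3, 7.
Attacked columns: {1, 2, 3, 4, 5, 6, 7, 9}. Safe: {8}.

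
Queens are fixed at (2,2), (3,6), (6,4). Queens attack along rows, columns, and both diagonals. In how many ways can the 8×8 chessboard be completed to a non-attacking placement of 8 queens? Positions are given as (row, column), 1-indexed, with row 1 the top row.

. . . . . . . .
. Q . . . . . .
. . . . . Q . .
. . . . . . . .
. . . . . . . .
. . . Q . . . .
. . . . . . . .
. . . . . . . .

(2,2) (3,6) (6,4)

Branch on row 1: col 5 → 1; col 7 → 1.
Sum: 1 + 1 = 2.

2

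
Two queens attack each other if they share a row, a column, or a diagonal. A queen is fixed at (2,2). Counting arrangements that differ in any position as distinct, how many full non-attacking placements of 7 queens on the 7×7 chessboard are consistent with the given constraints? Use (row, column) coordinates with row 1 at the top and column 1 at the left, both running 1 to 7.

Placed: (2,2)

4

Branch on row 1: col 4 → 1; col 5 → 1; col 6 → 1; col 7 → 1.
Sum: 1 + 1 + 1 + 1 = 4.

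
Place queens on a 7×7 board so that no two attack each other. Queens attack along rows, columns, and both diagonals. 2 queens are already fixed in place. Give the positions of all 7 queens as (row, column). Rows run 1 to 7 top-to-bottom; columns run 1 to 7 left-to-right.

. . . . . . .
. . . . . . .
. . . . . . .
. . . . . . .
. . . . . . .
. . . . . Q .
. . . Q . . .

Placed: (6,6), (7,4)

(1,2) (2,7) (3,5) (4,3) (5,1) (6,6) (7,4)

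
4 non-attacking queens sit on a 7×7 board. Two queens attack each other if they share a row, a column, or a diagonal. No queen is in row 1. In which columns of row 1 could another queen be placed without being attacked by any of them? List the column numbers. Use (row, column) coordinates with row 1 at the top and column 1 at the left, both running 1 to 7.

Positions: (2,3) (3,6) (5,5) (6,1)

(2,3) attacks row 1 at column 3 and diagonals 2, 4.
(3,6) attacks row 1 at column 6 and diagonals 4.
(5,5) attacks row 1 at column 5 and diagonals 1.
(6,1) attacks row 1 at column 1 and diagonals 6.
Attacked columns: {1, 2, 3, 4, 5, 6}. Safe: {7}.

columns 7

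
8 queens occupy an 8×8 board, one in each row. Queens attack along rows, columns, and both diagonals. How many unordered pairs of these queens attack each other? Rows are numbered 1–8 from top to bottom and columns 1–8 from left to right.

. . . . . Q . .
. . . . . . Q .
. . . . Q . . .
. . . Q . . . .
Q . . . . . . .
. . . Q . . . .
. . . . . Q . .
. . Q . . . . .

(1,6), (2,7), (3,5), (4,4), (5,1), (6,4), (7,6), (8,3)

4

Same column: (1,6)–(7,6) (column 6); (4,4)–(6,4) (column 4).
Same diagonal: (1,6)–(2,7) (|1−2| = |6−7| = 1); (3,5)–(4,4) (|3−4| = |5−4| = 1).
Total attacking pairs: 4.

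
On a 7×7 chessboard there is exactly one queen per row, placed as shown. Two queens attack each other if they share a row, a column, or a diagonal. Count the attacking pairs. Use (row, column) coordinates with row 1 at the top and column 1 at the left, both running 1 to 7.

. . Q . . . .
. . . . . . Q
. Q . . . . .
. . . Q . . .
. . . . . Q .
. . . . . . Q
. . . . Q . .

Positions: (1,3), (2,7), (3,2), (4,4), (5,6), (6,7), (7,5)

2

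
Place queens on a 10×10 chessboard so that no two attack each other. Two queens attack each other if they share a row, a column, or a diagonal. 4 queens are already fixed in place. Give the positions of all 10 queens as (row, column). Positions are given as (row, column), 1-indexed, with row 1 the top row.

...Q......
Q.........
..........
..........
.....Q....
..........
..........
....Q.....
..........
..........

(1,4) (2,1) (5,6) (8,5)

Row 3: attacked by (1,4)→{2,4,6}; (2,1)→{1,2}; (5,6)→{4,6,8}; (8,5)→{5,10}. Safe: 3, 7, 9. Place at column 7.
Row 4: attacked by (1,4)→{1,4,7}; (2,1)→{1,3}; (3,7)→{6,7,8}; (5,6)→{5,6,7}; (8,5)→{1,5,9}. Safe: 2, 10. Place at column 10.
Row 6: attacked by (1,4)→{4,9}; (2,1)→{1,5}; (3,7)→{4,7,10}; (4,10)→{8,10}; (5,6)→{5,6,7}; (8,5)→{3,5,7}. Safe: 2. Place at column 2.
Row 7: attacked by (1,4)→{4,10}; (2,1)→{1,6}; (3,7)→{3,7}; (4,10)→{7,10}; (5,6)→{4,6,8}; (6,2)→{1,2,3}; (8,5)→{4,5,6}. Safe: 9. Place at column 9.
Row 9: attacked by (1,4)→{4}; (2,1)→{1,8}; (3,7)→{1,7}; (4,10)→{5,10}; (5,6)→{2,6,10}; (6,2)→{2,5}; (7,9)→{7,9}; (8,5)→{4,5,6}. Safe: 3. Place at column 3.
Row 10: attacked by (1,4)→{4}; (2,1)→{1,9}; (3,7)→{7}; (4,10)→{4,10}; (5,6)→{1,6}; (6,2)→{2,6}; (7,9)→{6,9}; (8,5)→{3,5,7}; (9,3)→{2,3,4}. Safe: 8. Place at column 8.
Columns [4, 1, 7, 10, 6, 2, 9, 5, 3, 8], r−c [-3, 1, -4, -6, -1, 4, -2, 3, 6, 2], r+c [5, 3, 10, 14, 11, 8, 16, 13, 12, 18] are all distinct, so no two queens attack.

(1,4) (2,1) (3,7) (4,10) (5,6) (6,2) (7,9) (8,5) (9,3) (10,8)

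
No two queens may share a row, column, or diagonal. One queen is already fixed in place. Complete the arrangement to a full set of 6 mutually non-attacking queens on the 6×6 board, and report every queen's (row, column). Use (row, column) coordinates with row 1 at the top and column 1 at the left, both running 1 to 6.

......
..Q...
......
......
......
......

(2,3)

(1,5) (2,3) (3,1) (4,6) (5,4) (6,2)

Row 1: attacked by (2,3)→{2,3,4}. Safe: 1, 5, 6. Place at column 5.
Row 3: attacked by (1,5)→{3,5}; (2,3)→{2,3,4}. Safe: 1, 6. Place at column 1.
Row 4: attacked by (1,5)→{2,5}; (2,3)→{1,3,5}; (3,1)→{1,2}. Safe: 4, 6. Place at column 6.
Row 5: attacked by (1,5)→{1,5}; (2,3)→{3,6}; (3,1)→{1,3}; (4,6)→{5,6}. Safe: 2, 4. Place at column 4.
Row 6: attacked by (1,5)→{5}; (2,3)→{3}; (3,1)→{1,4}; (4,6)→{4,6}; (5,4)→{3,4,5}. Safe: 2. Place at column 2.
Columns [5, 3, 1, 6, 4, 2], r−c [-4, -1, 2, -2, 1, 4], r+c [6, 5, 4, 10, 9, 8] are all distinct, so no two queens attack.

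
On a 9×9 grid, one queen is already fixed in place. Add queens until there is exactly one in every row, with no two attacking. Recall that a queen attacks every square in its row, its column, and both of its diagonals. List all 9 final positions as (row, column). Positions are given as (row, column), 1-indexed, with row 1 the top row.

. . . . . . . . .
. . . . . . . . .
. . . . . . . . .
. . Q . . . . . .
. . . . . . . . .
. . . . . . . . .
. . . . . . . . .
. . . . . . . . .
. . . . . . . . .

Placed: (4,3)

Row 1: attacked by (4,3)→{3,6}. Safe: 1, 2, 4, 5, 7, 8, 9. Place at column 4.
Row 2: attacked by (1,4)→{3,4,5}; (4,3)→{1,3,5}. Safe: 2, 6, 7, 8, 9. Place at column 8.
Row 3: attacked by (1,4)→{2,4,6}; (2,8)→{7,8,9}; (4,3)→{2,3,4}. Safe: 1, 5. Place at column 5.
Row 5: attacked by (1,4)→{4,8}; (2,8)→{5,8}; (3,5)→{3,5,7}; (4,3)→{2,3,4}. Safe: 1, 6, 9. Place at column 1.
Row 6: attacked by (1,4)→{4,9}; (2,8)→{4,8}; (3,5)→{2,5,8}; (4,3)→{1,3,5}; (5,1)→{1,2}. Safe: 6, 7. Place at column 6.
Row 7: attacked by (1,4)→{4}; (2,8)→{3,8}; (3,5)→{1,5,9}; (4,3)→{3,6}; (5,1)→{1,3}; (6,6)→{5,6,7}. Safe: 2. Place at column 2.
Row 8: attacked by (1,4)→{4}; (2,8)→{2,8}; (3,5)→{5}; (4,3)→{3,7}; (5,1)→{1,4}; (6,6)→{4,6,8}; (7,2)→{1,2,3}. Safe: 9. Place at column 9.
Row 9: attacked by (1,4)→{4}; (2,8)→{1,8}; (3,5)→{5}; (4,3)→{3,8}; (5,1)→{1,5}; (6,6)→{3,6,9}; (7,2)→{2,4}; (8,9)→{8,9}. Safe: 7. Place at column 7.
Columns [4, 8, 5, 3, 1, 6, 2, 9, 7], r−c [-3, -6, -2, 1, 4, 0, 5, -1, 2], r+c [5, 10, 8, 7, 6, 12, 9, 17, 16] are all distinct, so no two queens attack.

(1,4) (2,8) (3,5) (4,3) (5,1) (6,6) (7,2) (8,9) (9,7)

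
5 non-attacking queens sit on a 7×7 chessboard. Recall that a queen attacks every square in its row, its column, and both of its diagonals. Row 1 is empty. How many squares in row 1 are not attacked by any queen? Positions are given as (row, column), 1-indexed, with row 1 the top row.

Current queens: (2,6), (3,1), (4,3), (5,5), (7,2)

1

(2,6) attacks row 1 at column 6 and diagonals 5, 7.
(3,1) attacks row 1 at column 1 and diagonals 3.
(4,3) attacks row 1 at column 3 and diagonals 6.
(5,5) attacks row 1 at column 5 and diagonals 1.
(7,2) attacks row 1 at column 2.
Attacked columns: {1, 2, 3, 5, 6, 7}. Safe: {4}.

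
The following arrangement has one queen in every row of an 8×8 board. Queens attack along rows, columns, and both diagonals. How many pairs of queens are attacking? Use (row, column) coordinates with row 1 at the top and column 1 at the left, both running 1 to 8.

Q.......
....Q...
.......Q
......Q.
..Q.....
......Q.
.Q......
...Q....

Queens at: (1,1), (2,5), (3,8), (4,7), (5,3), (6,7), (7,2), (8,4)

Same column: (4,7)–(6,7) (column 7).
Same diagonal: (2,5)–(4,7) (|2−4| = |5−7| = 2); (3,8)–(4,7) (|3−4| = |8−7| = 1).
Total attacking pairs: 3.

3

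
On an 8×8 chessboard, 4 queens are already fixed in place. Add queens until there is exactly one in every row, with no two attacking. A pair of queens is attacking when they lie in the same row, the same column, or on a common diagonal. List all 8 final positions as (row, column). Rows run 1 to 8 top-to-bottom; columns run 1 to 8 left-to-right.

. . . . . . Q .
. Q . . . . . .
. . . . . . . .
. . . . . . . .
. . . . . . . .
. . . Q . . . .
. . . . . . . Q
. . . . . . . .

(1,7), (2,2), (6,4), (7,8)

(1,7) (2,2) (3,6) (4,3) (5,1) (6,4) (7,8) (8,5)

Row 3: attacked by (1,7)→{5,7}; (2,2)→{1,2,3}; (6,4)→{1,4,7}; (7,8)→{4,8}. Safe: 6. Place at column 6.
Row 4: attacked by (1,7)→{4,7}; (2,2)→{2,4}; (3,6)→{5,6,7}; (6,4)→{2,4,6}; (7,8)→{5,8}. Safe: 1, 3. Place at column 3.
Row 5: attacked by (1,7)→{3,7}; (2,2)→{2,5}; (3,6)→{4,6,8}; (4,3)→{2,3,4}; (6,4)→{3,4,5}; (7,8)→{6,8}. Safe: 1. Place at column 1.
Row 8: attacked by (1,7)→{7}; (2,2)→{2,8}; (3,6)→{1,6}; (4,3)→{3,7}; (5,1)→{1,4}; (6,4)→{2,4,6}; (7,8)→{7,8}. Safe: 5. Place at column 5.
Columns [7, 2, 6, 3, 1, 4, 8, 5], r−c [-6, 0, -3, 1, 4, 2, -1, 3], r+c [8, 4, 9, 7, 6, 10, 15, 13] are all distinct, so no two queens attack.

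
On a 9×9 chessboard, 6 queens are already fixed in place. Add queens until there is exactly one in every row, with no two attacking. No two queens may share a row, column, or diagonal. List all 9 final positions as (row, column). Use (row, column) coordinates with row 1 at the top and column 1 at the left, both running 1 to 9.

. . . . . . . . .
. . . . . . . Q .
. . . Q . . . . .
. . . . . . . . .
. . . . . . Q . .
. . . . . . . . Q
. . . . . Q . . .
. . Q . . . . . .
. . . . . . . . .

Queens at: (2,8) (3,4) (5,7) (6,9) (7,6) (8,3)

Row 1: attacked by (2,8)→{7,8,9}; (3,4)→{2,4,6}; (5,7)→{3,7}; (6,9)→{4,9}; (7,6)→{6}; (8,3)→{3}. Safe: 1, 5. Place at column 1.
Row 4: attacked by (1,1)→{1,4}; (2,8)→{6,8}; (3,4)→{3,4,5}; (5,7)→{6,7,8}; (6,9)→{7,9}; (7,6)→{3,6,9}; (8,3)→{3,7}. Safe: 2. Place at column 2.
Row 9: attacked by (1,1)→{1,9}; (2,8)→{1,8}; (3,4)→{4}; (4,2)→{2,7}; (5,7)→{3,7}; (6,9)→{6,9}; (7,6)→{4,6,8}; (8,3)→{2,3,4}. Safe: 5. Place at column 5.
Columns [1, 8, 4, 2, 7, 9, 6, 3, 5], r−c [0, -6, -1, 2, -2, -3, 1, 5, 4], r+c [2, 10, 7, 6, 12, 15, 13, 11, 14] are all distinct, so no two queens attack.

(1,1) (2,8) (3,4) (4,2) (5,7) (6,9) (7,6) (8,3) (9,5)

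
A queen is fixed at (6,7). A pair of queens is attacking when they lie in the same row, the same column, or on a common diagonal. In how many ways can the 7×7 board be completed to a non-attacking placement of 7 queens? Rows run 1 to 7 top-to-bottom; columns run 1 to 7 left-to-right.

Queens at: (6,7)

Branch on row 1: col 1 → 1; col 3 → 2; col 4 → 2; col 5 → 1; col 6 → 1.
Sum: 1 + 2 + 2 + 1 + 1 = 7.

7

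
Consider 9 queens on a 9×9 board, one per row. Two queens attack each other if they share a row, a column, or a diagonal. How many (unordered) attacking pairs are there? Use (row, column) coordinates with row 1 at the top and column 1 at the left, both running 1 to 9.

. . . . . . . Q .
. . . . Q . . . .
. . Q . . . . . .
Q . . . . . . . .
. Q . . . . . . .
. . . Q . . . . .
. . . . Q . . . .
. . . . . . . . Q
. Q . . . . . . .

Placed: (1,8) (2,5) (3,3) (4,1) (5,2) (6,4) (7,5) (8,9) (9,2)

Same column: (2,5)–(7,5) (column 5); (5,2)–(9,2) (column 2).
Same diagonal: (2,5)–(5,2) (|2−5| = |5−2| = 3); (4,1)–(5,2) (|4−5| = |1−2| = 1); (6,4)–(7,5) (|6−7| = |4−5| = 1).
Total attacking pairs: 5.

5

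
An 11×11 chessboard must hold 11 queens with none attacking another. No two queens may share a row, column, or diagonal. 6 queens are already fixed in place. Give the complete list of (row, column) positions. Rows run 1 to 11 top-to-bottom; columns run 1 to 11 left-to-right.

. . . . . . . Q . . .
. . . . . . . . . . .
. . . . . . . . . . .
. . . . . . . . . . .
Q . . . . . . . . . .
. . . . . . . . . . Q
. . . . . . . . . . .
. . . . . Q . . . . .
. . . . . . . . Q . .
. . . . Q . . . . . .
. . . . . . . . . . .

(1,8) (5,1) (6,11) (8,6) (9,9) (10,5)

(1,8) (2,10) (3,7) (4,3) (5,1) (6,11) (7,4) (8,6) (9,9) (10,5) (11,2)

Row 2: attacked by (1,8)→{7,8,9}; (5,1)→{1,4}; (6,11)→{7,11}; (8,6)→{6}; (9,9)→{2,9}; (10,5)→{5}. Safe: 3, 10. Place at column 10.
Row 3: attacked by (1,8)→{6,8,10}; (2,10)→{9,10,11}; (5,1)→{1,3}; (6,11)→{8,11}; (8,6)→{1,6,11}; (9,9)→{3,9}; (10,5)→{5}. Safe: 2, 4, 7. Place at column 7.
Row 4: attacked by (1,8)→{5,8,11}; (2,10)→{8,10}; (3,7)→{6,7,8}; (5,1)→{1,2}; (6,11)→{9,11}; (8,6)→{2,6,10}; (9,9)→{4,9}; (10,5)→{5,11}. Safe: 3. Place at column 3.
Row 7: attacked by (1,8)→{2,8}; (2,10)→{5,10}; (3,7)→{3,7,11}; (4,3)→{3,6}; (5,1)→{1,3}; (6,11)→{10,11}; (8,6)→{5,6,7}; (9,9)→{7,9,11}; (10,5)→{2,5,8}. Safe: 4. Place at column 4.
Row 11: attacked by (1,8)→{8}; (2,10)→{1,10}; (3,7)→{7}; (4,3)→{3,10}; (5,1)→{1,7}; (6,11)→{6,11}; (7,4)→{4,8}; (8,6)→{3,6,9}; (9,9)→{7,9,11}; (10,5)→{4,5,6}. Safe: 2. Place at column 2.
Columns [8, 10, 7, 3, 1, 11, 4, 6, 9, 5, 2], r−c [-7, -8, -4, 1, 4, -5, 3, 2, 0, 5, 9], r+c [9, 12, 10, 7, 6, 17, 11, 14, 18, 15, 13] are all distinct, so no two queens attack.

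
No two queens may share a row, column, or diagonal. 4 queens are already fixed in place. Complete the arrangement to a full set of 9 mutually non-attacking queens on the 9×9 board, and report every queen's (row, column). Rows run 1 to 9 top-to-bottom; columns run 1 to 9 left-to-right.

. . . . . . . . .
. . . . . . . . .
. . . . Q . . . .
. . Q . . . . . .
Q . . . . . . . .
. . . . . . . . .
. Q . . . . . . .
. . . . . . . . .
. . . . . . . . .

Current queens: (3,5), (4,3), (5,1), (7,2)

(1,4) (2,8) (3,5) (4,3) (5,1) (6,6) (7,2) (8,9) (9,7)

Row 1: attacked by (3,5)→{3,5,7}; (4,3)→{3,6}; (5,1)→{1,5}; (7,2)→{2,8}. Safe: 4, 9. Place at column 4.
Row 2: attacked by (1,4)→{3,4,5}; (3,5)→{4,5,6}; (4,3)→{1,3,5}; (5,1)→{1,4}; (7,2)→{2,7}. Safe: 8, 9. Place at column 8.
Row 6: attacked by (1,4)→{4,9}; (2,8)→{4,8}; (3,5)→{2,5,8}; (4,3)→{1,3,5}; (5,1)→{1,2}; (7,2)→{1,2,3}. Safe: 6, 7. Place at column 6.
Row 8: attacked by (1,4)→{4}; (2,8)→{2,8}; (3,5)→{5}; (4,3)→{3,7}; (5,1)→{1,4}; (6,6)→{4,6,8}; (7,2)→{1,2,3}. Safe: 9. Place at column 9.
Row 9: attacked by (1,4)→{4}; (2,8)→{1,8}; (3,5)→{5}; (4,3)→{3,8}; (5,1)→{1,5}; (6,6)→{3,6,9}; (7,2)→{2,4}; (8,9)→{8,9}. Safe: 7. Place at column 7.
Columns [4, 8, 5, 3, 1, 6, 2, 9, 7], r−c [-3, -6, -2, 1, 4, 0, 5, -1, 2], r+c [5, 10, 8, 7, 6, 12, 9, 17, 16] are all distinct, so no two queens attack.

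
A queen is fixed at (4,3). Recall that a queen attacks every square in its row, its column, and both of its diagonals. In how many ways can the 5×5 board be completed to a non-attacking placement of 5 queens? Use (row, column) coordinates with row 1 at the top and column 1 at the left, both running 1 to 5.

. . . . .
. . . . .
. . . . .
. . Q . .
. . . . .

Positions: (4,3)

2

Branch on row 1: col 1 → 0; col 2 → 1; col 4 → 1; col 5 → 0.
Sum: 0 + 1 + 1 + 0 = 2.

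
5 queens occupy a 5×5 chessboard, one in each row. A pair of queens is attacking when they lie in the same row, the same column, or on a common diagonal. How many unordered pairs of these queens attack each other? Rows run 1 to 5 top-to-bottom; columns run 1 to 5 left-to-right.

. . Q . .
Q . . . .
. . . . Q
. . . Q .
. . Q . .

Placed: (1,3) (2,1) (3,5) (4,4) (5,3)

Same column: (1,3)–(5,3) (column 3).
Same diagonal: (1,3)–(3,5) (|1−3| = |3−5| = 2); (3,5)–(4,4) (|3−4| = |5−4| = 1); (3,5)–(5,3) (|3−5| = |5−3| = 2); (4,4)–(5,3) (|4−5| = |4−3| = 1).
Total attacking pairs: 5.

5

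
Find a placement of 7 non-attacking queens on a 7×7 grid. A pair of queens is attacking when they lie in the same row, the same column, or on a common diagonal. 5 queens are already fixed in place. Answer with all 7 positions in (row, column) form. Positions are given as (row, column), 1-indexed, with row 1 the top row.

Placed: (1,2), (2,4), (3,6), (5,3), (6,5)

Row 4: attacked by (1,2)→{2,5}; (2,4)→{2,4,6}; (3,6)→{5,6,7}; (5,3)→{2,3,4}; (6,5)→{3,5,7}. Safe: 1. Place at column 1.
Row 7: attacked by (1,2)→{2}; (2,4)→{4}; (3,6)→{2,6}; (4,1)→{1,4}; (5,3)→{1,3,5}; (6,5)→{4,5,6}. Safe: 7. Place at column 7.
Columns [2, 4, 6, 1, 3, 5, 7], r−c [-1, -2, -3, 3, 2, 1, 0], r+c [3, 6, 9, 5, 8, 11, 14] are all distinct, so no two queens attack.

(1,2) (2,4) (3,6) (4,1) (5,3) (6,5) (7,7)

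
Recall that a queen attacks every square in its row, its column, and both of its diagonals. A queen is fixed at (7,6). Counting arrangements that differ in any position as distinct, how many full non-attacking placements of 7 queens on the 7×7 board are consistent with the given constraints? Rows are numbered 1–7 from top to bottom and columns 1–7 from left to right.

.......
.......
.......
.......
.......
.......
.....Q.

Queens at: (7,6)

Branch on row 1: col 1 → 1; col 2 → 4; col 3 → 1; col 4 → 1; col 5 → 0; col 7 → 0.
Sum: 1 + 4 + 1 + 1 + 0 + 0 = 7.

7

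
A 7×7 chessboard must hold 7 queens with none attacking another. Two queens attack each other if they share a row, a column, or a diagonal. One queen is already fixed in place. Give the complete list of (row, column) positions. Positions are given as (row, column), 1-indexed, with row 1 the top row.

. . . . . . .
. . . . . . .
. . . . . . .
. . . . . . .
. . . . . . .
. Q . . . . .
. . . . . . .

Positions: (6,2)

(1,3) (2,7) (3,4) (4,1) (5,5) (6,2) (7,6)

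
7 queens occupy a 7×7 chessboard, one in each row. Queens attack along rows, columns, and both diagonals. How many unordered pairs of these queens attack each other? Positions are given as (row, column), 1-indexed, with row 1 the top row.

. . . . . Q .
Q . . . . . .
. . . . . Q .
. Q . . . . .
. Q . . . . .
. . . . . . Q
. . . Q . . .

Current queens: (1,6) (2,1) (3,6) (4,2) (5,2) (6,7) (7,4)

Same column: (1,6)–(3,6) (column 6); (4,2)–(5,2) (column 2).
Same diagonal: (1,6)–(5,2) (|1−5| = |6−2| = 4); (5,2)–(7,4) (|5−7| = |2−4| = 2).
Total attacking pairs: 4.

4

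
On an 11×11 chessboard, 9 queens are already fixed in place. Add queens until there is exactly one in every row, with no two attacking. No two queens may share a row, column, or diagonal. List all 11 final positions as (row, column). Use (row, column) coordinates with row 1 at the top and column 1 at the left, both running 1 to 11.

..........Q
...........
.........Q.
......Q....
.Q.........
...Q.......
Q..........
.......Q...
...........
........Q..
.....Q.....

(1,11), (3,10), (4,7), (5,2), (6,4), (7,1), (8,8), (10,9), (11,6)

Row 2: attacked by (1,11)→{10,11}; (3,10)→{9,10,11}; (4,7)→{5,7,9}; (5,2)→{2,5}; (6,4)→{4,8}; (7,1)→{1,6}; (8,8)→{2,8}; (10,9)→{1,9}; (11,6)→{6}. Safe: 3. Place at column 3.
Row 9: attacked by (1,11)→{3,11}; (2,3)→{3,10}; (3,10)→{4,10}; (4,7)→{2,7}; (5,2)→{2,6}; (6,4)→{1,4,7}; (7,1)→{1,3}; (8,8)→{7,8,9}; (10,9)→{8,9,10}; (11,6)→{4,6,8}. Safe: 5. Place at column 5.
Columns [11, 3, 10, 7, 2, 4, 1, 8, 5, 9, 6], r−c [-10, -1, -7, -3, 3, 2, 6, 0, 4, 1, 5], r+c [12, 5, 13, 11, 7, 10, 8, 16, 14, 19, 17] are all distinct, so no two queens attack.

(1,11) (2,3) (3,10) (4,7) (5,2) (6,4) (7,1) (8,8) (9,5) (10,9) (11,6)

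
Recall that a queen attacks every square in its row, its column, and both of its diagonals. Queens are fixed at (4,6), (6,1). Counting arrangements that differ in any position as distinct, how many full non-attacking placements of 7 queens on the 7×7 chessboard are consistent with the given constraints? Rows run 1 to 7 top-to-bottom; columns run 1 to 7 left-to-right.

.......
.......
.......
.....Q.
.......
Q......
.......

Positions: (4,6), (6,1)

Branch on row 1: col 2 → 0; col 4 → 0; col 5 → 1; col 7 → 0.
Sum: 0 + 0 + 1 + 0 = 1.

1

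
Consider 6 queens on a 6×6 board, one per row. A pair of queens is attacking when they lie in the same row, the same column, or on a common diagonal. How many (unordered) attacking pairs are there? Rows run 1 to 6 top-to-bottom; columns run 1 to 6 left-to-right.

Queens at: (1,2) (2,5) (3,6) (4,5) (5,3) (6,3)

Same column: (2,5)–(4,5) (column 5); (5,3)–(6,3) (column 3).
Same diagonal: (1,2)–(4,5) (|1−4| = |2−5| = 3); (2,5)–(3,6) (|2−3| = |5−6| = 1); (3,6)–(4,5) (|3−4| = |6−5| = 1); (3,6)–(6,3) (|3−6| = |6−3| = 3); (4,5)–(6,3) (|4−6| = |5−3| = 2).
Total attacking pairs: 7.

7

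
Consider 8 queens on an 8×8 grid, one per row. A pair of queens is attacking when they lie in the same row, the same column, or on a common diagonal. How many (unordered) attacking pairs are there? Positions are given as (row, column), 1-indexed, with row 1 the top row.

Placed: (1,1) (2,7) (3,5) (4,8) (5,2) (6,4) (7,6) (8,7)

Same column: (2,7)–(8,7) (column 7).
Same diagonal: (7,6)–(8,7) (|7−8| = |6−7| = 1).
Total attacking pairs: 2.

2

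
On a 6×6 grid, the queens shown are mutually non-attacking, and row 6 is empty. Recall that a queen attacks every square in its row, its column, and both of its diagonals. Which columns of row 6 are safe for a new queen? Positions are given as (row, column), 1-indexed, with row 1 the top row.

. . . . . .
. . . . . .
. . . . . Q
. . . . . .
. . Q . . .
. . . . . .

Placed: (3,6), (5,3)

columns 1, 5

(3,6) attacks row 6 at column 6 and diagonals 3.
(5,3) attacks row 6 at column 3 and diagonals 2, 4.
Attacked columns: {2, 3, 4, 6}. Safe: {1, 5}.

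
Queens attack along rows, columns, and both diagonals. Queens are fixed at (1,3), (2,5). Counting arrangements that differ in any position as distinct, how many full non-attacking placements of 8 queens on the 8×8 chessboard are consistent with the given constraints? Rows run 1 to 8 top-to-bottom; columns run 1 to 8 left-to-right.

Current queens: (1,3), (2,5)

4

Branch on row 3: col 2 → 2; col 7 → 1; col 8 → 1.
Sum: 2 + 1 + 1 = 4.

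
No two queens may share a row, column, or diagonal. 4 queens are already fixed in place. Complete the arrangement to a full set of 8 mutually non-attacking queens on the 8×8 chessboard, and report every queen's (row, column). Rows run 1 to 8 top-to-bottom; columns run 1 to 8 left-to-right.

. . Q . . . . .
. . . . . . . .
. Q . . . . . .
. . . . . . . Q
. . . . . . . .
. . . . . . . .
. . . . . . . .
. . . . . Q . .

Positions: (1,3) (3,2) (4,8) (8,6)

Row 2: attacked by (1,3)→{2,3,4}; (3,2)→{1,2,3}; (4,8)→{6,8}; (8,6)→{6}. Safe: 5, 7. Place at column 7.
Row 5: attacked by (1,3)→{3,7}; (2,7)→{4,7}; (3,2)→{2,4}; (4,8)→{7,8}; (8,6)→{3,6}. Safe: 1, 5. Place at column 5.
Row 6: attacked by (1,3)→{3,8}; (2,7)→{3,7}; (3,2)→{2,5}; (4,8)→{6,8}; (5,5)→{4,5,6}; (8,6)→{4,6,8}. Safe: 1. Place at column 1.
Row 7: attacked by (1,3)→{3}; (2,7)→{2,7}; (3,2)→{2,6}; (4,8)→{5,8}; (5,5)→{3,5,7}; (6,1)→{1,2}; (8,6)→{5,6,7}. Safe: 4. Place at column 4.
Columns [3, 7, 2, 8, 5, 1, 4, 6], r−c [-2, -5, 1, -4, 0, 5, 3, 2], r+c [4, 9, 5, 12, 10, 7, 11, 14] are all distinct, so no two queens attack.

(1,3) (2,7) (3,2) (4,8) (5,5) (6,1) (7,4) (8,6)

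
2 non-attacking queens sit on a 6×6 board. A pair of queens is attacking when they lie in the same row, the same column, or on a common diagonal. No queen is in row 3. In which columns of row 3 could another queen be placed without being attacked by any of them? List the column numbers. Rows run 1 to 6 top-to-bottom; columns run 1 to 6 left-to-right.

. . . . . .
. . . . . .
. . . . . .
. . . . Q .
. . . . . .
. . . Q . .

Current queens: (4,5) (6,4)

columns 2, 3

(4,5) attacks row 3 at column 5 and diagonals 4, 6.
(6,4) attacks row 3 at column 4 and diagonals 1.
Attacked columns: {1, 4, 5, 6}. Safe: {2, 3}.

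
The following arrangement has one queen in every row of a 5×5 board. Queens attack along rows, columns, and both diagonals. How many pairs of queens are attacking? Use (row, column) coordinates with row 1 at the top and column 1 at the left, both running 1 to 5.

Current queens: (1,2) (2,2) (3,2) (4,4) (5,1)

4

Same column: (1,2)–(2,2) (column 2); (1,2)–(3,2) (column 2); (2,2)–(3,2) (column 2).
Same diagonal: (2,2)–(4,4) (|2−4| = |2−4| = 2).
Total attacking pairs: 4.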